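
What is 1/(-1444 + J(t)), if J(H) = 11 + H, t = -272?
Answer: -1/1705 ≈ -0.00058651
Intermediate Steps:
1/(-1444 + J(t)) = 1/(-1444 + (11 - 272)) = 1/(-1444 - 261) = 1/(-1705) = -1/1705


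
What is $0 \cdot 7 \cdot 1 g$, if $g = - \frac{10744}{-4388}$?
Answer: $0$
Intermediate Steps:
$g = \frac{2686}{1097}$ ($g = \left(-10744\right) \left(- \frac{1}{4388}\right) = \frac{2686}{1097} \approx 2.4485$)
$0 \cdot 7 \cdot 1 g = 0 \cdot 7 \cdot 1 \cdot \frac{2686}{1097} = 0 \cdot 1 \cdot \frac{2686}{1097} = 0 \cdot \frac{2686}{1097} = 0$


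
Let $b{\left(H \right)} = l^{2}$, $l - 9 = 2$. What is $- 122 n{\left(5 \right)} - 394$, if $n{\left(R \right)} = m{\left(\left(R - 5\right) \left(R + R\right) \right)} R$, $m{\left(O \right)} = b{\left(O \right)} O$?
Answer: $-394$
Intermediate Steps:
$l = 11$ ($l = 9 + 2 = 11$)
$b{\left(H \right)} = 121$ ($b{\left(H \right)} = 11^{2} = 121$)
$m{\left(O \right)} = 121 O$
$n{\left(R \right)} = 242 R^{2} \left(-5 + R\right)$ ($n{\left(R \right)} = 121 \left(R - 5\right) \left(R + R\right) R = 121 \left(-5 + R\right) 2 R R = 121 \cdot 2 R \left(-5 + R\right) R = 242 R \left(-5 + R\right) R = 242 R^{2} \left(-5 + R\right)$)
$- 122 n{\left(5 \right)} - 394 = - 122 \cdot 242 \cdot 5^{2} \left(-5 + 5\right) - 394 = - 122 \cdot 242 \cdot 25 \cdot 0 - 394 = \left(-122\right) 0 - 394 = 0 - 394 = -394$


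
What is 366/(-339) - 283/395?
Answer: -80169/44635 ≈ -1.7961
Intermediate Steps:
366/(-339) - 283/395 = 366*(-1/339) - 283*1/395 = -122/113 - 283/395 = -80169/44635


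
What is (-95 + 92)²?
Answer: 9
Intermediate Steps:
(-95 + 92)² = (-3)² = 9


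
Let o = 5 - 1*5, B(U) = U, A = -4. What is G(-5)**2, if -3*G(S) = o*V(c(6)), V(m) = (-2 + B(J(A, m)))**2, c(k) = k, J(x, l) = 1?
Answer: 0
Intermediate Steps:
V(m) = 1 (V(m) = (-2 + 1)**2 = (-1)**2 = 1)
o = 0 (o = 5 - 5 = 0)
G(S) = 0 (G(S) = -0 = -1/3*0 = 0)
G(-5)**2 = 0**2 = 0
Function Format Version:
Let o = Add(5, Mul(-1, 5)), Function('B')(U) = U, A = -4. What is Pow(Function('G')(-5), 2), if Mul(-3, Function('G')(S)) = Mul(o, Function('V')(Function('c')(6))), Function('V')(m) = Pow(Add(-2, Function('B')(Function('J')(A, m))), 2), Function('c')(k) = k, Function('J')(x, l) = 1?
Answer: 0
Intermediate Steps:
Function('V')(m) = 1 (Function('V')(m) = Pow(Add(-2, 1), 2) = Pow(-1, 2) = 1)
o = 0 (o = Add(5, -5) = 0)
Function('G')(S) = 0 (Function('G')(S) = Mul(Rational(-1, 3), Mul(0, 1)) = Mul(Rational(-1, 3), 0) = 0)
Pow(Function('G')(-5), 2) = Pow(0, 2) = 0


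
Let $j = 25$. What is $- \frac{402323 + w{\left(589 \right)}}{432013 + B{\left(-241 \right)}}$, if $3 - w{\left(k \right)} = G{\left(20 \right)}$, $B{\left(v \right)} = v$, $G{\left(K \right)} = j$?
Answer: $- \frac{402301}{431772} \approx -0.93174$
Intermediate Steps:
$G{\left(K \right)} = 25$
$w{\left(k \right)} = -22$ ($w{\left(k \right)} = 3 - 25 = -22$)
$- \frac{402323 + w{\left(589 \right)}}{432013 + B{\left(-241 \right)}} = - \frac{402323 - 22}{432013 - 241} = - \frac{402301}{431772}$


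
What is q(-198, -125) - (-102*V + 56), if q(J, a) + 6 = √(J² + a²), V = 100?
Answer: 10138 + √54829 ≈ 10372.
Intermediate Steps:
q(J, a) = -6 + √(J² + a²)
q(-198, -125) - (-102*V + 56) = (-6 + √((-198)² + (-125)²)) - (-102*100 + 56) = (-6 + √(39204 + 15625)) - (-10200 + 56) = (-6 + √54829) - 1*(-10144) = (-6 + √54829) + 10144 = 10138 + √54829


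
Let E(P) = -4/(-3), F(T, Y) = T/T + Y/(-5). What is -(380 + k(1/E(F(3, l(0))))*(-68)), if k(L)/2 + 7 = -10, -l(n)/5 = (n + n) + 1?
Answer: -2692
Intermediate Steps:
l(n) = -5 - 10*n (l(n) = -5*((n + n) + 1) = -5*(2*n + 1) = -5*(1 + 2*n) = -5 - 10*n)
F(T, Y) = 1 - Y/5 (F(T, Y) = 1 + Y*(-⅕) = 1 - Y/5)
E(P) = 4/3 (E(P) = -4*(-⅓) = 4/3)
k(L) = -34 (k(L) = -14 + 2*(-10) = -14 - 20 = -34)
-(380 + k(1/E(F(3, l(0))))*(-68)) = -(380 - 34*(-68)) = -(380 + 2312) = -1*2692 = -2692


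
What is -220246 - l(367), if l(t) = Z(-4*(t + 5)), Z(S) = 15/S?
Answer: -109242011/496 ≈ -2.2025e+5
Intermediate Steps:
l(t) = 15/(-20 - 4*t) (l(t) = 15/((-4*(t + 5))) = 15/((-4*(5 + t))) = 15/(-20 - 4*t))
-220246 - l(367) = -220246 - (-15)/(20 + 4*367) = -220246 - (-15)/(20 + 1468) = -220246 - (-15)/1488 = -220246 - 1*(-5/496) = -220246 + 5/496 = -109242011/496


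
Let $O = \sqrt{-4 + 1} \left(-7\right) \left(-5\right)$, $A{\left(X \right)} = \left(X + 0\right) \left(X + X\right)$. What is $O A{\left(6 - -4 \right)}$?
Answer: $7000 i \sqrt{3} \approx 12124.0 i$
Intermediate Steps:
$A{\left(X \right)} = 2 X^{2}$ ($A{\left(X \right)} = X 2 X = 2 X^{2}$)
$O = 35 i \sqrt{3}$ ($O = \sqrt{-3} \left(-7\right) \left(-5\right) = i \sqrt{3} \left(-7\right) \left(-5\right) = - 7 i \sqrt{3} \left(-5\right) = 35 i \sqrt{3} \approx 60.622 i$)
$O A{\left(6 - -4 \right)} = 35 i \sqrt{3} \cdot 2 \left(6 - -4\right)^{2} = 35 i \sqrt{3} \cdot 2 \left(6 + 4\right)^{2} = 35 i \sqrt{3} \cdot 2 \cdot 10^{2} = 35 i \sqrt{3} \cdot 2 \cdot 100 = 35 i \sqrt{3} \cdot 200 = 7000 i \sqrt{3}$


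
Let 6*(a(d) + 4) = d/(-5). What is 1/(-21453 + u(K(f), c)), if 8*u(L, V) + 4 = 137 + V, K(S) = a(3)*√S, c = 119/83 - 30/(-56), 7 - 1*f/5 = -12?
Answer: -18592/398540507 ≈ -4.6650e-5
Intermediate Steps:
f = 95 (f = 35 - 5*(-12) = 35 + 60 = 95)
c = 4577/2324 (c = 119*(1/83) - 30*(-1/56) = 119/83 + 15/28 = 4577/2324 ≈ 1.9694)
a(d) = -4 - d/30 (a(d) = -4 + (d/(-5))/6 = -4 + (d*(-⅕))/6 = -4 + (-d/5)/6 = -4 - d/30)
K(S) = -41*√S/10 (K(S) = (-4 - 1/30*3)*√S = (-4 - ⅒)*√S = -41*√S/10)
u(L, V) = 133/8 + V/8 (u(L, V) = -½ + (137 + V)/8 = -½ + (137/8 + V/8) = 133/8 + V/8)
1/(-21453 + u(K(f), c)) = 1/(-21453 + (133/8 + (⅛)*(4577/2324))) = 1/(-21453 + (133/8 + 4577/18592)) = 1/(-21453 + 313669/18592) = 1/(-398540507/18592) = -18592/398540507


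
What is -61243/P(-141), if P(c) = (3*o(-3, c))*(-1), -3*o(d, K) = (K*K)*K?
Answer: 61243/2803221 ≈ 0.021847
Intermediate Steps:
o(d, K) = -K³/3 (o(d, K) = -K*K*K/3 = -K²*K/3 = -K³/3)
P(c) = c³ (P(c) = (3*(-c³/3))*(-1) = -c³*(-1) = c³)
-61243/P(-141) = -61243/((-141)³) = -61243/(-2803221) = -61243*(-1/2803221) = 61243/2803221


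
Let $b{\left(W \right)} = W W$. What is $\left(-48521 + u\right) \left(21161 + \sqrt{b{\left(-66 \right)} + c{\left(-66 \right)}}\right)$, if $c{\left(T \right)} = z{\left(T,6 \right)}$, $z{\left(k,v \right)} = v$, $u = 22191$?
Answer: $-557169130 - 26330 \sqrt{4362} \approx -5.5891 \cdot 10^{8}$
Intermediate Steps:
$b{\left(W \right)} = W^{2}$
$c{\left(T \right)} = 6$
$\left(-48521 + u\right) \left(21161 + \sqrt{b{\left(-66 \right)} + c{\left(-66 \right)}}\right) = \left(-48521 + 22191\right) \left(21161 + \sqrt{\left(-66\right)^{2} + 6}\right) = - 26330 \left(21161 + \sqrt{4356 + 6}\right) = - 26330 \left(21161 + \sqrt{4362}\right) = -557169130 - 26330 \sqrt{4362}$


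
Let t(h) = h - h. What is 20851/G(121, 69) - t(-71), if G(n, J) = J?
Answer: 20851/69 ≈ 302.19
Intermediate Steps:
t(h) = 0
20851/G(121, 69) - t(-71) = 20851/69 - 1*0 = 20851*(1/69) + 0 = 20851/69 + 0 = 20851/69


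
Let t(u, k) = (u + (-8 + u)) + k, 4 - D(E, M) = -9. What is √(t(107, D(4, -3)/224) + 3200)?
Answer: 3*√1186822/56 ≈ 58.361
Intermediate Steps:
D(E, M) = 13 (D(E, M) = 4 - 1*(-9) = 4 + 9 = 13)
t(u, k) = -8 + k + 2*u (t(u, k) = (-8 + 2*u) + k = -8 + k + 2*u)
√(t(107, D(4, -3)/224) + 3200) = √((-8 + 13/224 + 2*107) + 3200) = √((-8 + 13*(1/224) + 214) + 3200) = √((-8 + 13/224 + 214) + 3200) = √(46157/224 + 3200) = √(762957/224) = 3*√1186822/56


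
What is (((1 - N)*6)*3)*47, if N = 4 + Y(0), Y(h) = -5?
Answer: 1692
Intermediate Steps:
N = -1 (N = 4 - 5 = -1)
(((1 - N)*6)*3)*47 = (((1 - 1*(-1))*6)*3)*47 = (((1 + 1)*6)*3)*47 = ((2*6)*3)*47 = (12*3)*47 = 36*47 = 1692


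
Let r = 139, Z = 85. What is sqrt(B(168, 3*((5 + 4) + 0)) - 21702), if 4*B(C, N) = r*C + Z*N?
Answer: I*sqrt(61161)/2 ≈ 123.65*I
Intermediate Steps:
B(C, N) = 85*N/4 + 139*C/4 (B(C, N) = (139*C + 85*N)/4 = (85*N + 139*C)/4 = 85*N/4 + 139*C/4)
sqrt(B(168, 3*((5 + 4) + 0)) - 21702) = sqrt((85*(3*((5 + 4) + 0))/4 + (139/4)*168) - 21702) = sqrt((85*(3*(9 + 0))/4 + 5838) - 21702) = sqrt((85*(3*9)/4 + 5838) - 21702) = sqrt(((85/4)*27 + 5838) - 21702) = sqrt((2295/4 + 5838) - 21702) = sqrt(25647/4 - 21702) = sqrt(-61161/4) = I*sqrt(61161)/2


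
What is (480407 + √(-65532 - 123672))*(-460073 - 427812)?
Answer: -426546169195 - 1775770*I*√47301 ≈ -4.2655e+11 - 3.8621e+8*I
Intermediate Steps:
(480407 + √(-65532 - 123672))*(-460073 - 427812) = (480407 + √(-189204))*(-887885) = (480407 + 2*I*√47301)*(-887885) = -426546169195 - 1775770*I*√47301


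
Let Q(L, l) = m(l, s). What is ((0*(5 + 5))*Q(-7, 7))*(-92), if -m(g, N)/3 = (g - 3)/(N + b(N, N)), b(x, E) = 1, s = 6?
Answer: 0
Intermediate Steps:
m(g, N) = -3*(-3 + g)/(1 + N) (m(g, N) = -3*(g - 3)/(N + 1) = -3*(-3 + g)/(1 + N))
Q(L, l) = 9/7 - 3*l/7 (Q(L, l) = 3*(3 - l)/(1 + 6) = 3*(3 - l)/7 = 3*(⅐)*(3 - l) = 9/7 - 3*l/7)
((0*(5 + 5))*Q(-7, 7))*(-92) = ((0*(5 + 5))*(9/7 - 3/7*7))*(-92) = ((0*10)*(9/7 - 3))*(-92) = (0*(-12/7))*(-92) = 0*(-92) = 0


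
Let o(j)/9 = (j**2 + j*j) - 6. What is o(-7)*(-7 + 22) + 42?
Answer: 12462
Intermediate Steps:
o(j) = -54 + 18*j**2 (o(j) = 9*((j**2 + j*j) - 6) = 9*((j**2 + j**2) - 6) = 9*(2*j**2 - 6) = 9*(-6 + 2*j**2) = -54 + 18*j**2)
o(-7)*(-7 + 22) + 42 = (-54 + 18*(-7)**2)*(-7 + 22) + 42 = (-54 + 18*49)*15 + 42 = (-54 + 882)*15 + 42 = 828*15 + 42 = 12420 + 42 = 12462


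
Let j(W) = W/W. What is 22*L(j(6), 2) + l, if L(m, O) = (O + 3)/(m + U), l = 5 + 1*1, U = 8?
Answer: 164/9 ≈ 18.222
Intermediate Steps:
j(W) = 1
l = 6 (l = 5 + 1 = 6)
L(m, O) = (3 + O)/(8 + m) (L(m, O) = (O + 3)/(m + 8) = (3 + O)/(8 + m))
22*L(j(6), 2) + l = 22*((3 + 2)/(8 + 1)) + 6 = 22*(5/9) + 6 = 110/9 + 6 = 164/9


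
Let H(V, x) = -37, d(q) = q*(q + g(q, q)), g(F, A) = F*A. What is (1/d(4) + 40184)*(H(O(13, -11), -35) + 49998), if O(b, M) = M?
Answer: 160610675881/80 ≈ 2.0076e+9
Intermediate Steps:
g(F, A) = A*F
d(q) = q*(q + q**2) (d(q) = q*(q + q*q) = q*(q + q**2))
(1/d(4) + 40184)*(H(O(13, -11), -35) + 49998) = (1/(4**2*(1 + 4)) + 40184)*(-37 + 49998) = (1/(16*5) + 40184)*49961 = (1/80 + 40184)*49961 = (3214721/80)*49961 = 160610675881/80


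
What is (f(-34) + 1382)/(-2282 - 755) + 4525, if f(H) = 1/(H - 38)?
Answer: 989355097/218664 ≈ 4524.5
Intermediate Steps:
f(H) = 1/(-38 + H)
(f(-34) + 1382)/(-2282 - 755) + 4525 = (1/(-38 - 34) + 1382)/(-2282 - 755) + 4525 = (1/(-72) + 1382)/(-3037) + 4525 = (-1/72 + 1382)*(-1/3037) + 4525 = (99503/72)*(-1/3037) + 4525 = -99503/218664 + 4525 = 989355097/218664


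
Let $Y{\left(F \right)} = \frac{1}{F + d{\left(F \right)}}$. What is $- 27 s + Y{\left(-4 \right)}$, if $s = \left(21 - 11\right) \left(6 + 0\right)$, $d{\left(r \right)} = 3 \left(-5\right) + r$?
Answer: $- \frac{37261}{23} \approx -1620.0$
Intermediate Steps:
$d{\left(r \right)} = -15 + r$
$s = 60$ ($s = 10 \cdot 6 = 60$)
$Y{\left(F \right)} = \frac{1}{-15 + 2 F}$ ($Y{\left(F \right)} = \frac{1}{F + \left(-15 + F\right)} = \frac{1}{-15 + 2 F}$)
$- 27 s + Y{\left(-4 \right)} = \left(-27\right) 60 + \frac{1}{-15 + 2 \left(-4\right)} = -1620 + \frac{1}{-15 - 8} = -1620 + \frac{1}{-23} = -1620 - \frac{1}{23} = - \frac{37261}{23}$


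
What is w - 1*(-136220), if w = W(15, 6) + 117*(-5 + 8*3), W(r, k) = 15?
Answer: 138458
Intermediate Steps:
w = 2238 (w = 15 + 117*(-5 + 8*3) = 15 + 117*(-5 + 24) = 15 + 117*19 = 15 + 2223 = 2238)
w - 1*(-136220) = 2238 - 1*(-136220) = 2238 + 136220 = 138458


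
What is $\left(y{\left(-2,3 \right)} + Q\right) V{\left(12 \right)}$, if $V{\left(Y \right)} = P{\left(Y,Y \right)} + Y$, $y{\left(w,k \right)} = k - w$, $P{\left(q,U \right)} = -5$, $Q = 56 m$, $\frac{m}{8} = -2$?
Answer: $-6237$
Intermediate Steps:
$m = -16$ ($m = 8 \left(-2\right) = -16$)
$Q = -896$ ($Q = 56 \left(-16\right) = -896$)
$V{\left(Y \right)} = -5 + Y$
$\left(y{\left(-2,3 \right)} + Q\right) V{\left(12 \right)} = \left(\left(3 - -2\right) - 896\right) \left(-5 + 12\right) = \left(\left(3 + 2\right) - 896\right) 7 = \left(5 - 896\right) 7 = \left(-891\right) 7 = -6237$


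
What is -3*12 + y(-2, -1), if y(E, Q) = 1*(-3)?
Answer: -39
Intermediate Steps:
y(E, Q) = -3
-3*12 + y(-2, -1) = -3*12 - 3 = -36 - 3 = -39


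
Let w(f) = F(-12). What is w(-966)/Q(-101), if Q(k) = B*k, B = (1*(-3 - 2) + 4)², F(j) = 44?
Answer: -44/101 ≈ -0.43564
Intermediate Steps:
w(f) = 44
B = 1 (B = (1*(-5) + 4)² = (-5 + 4)² = (-1)² = 1)
Q(k) = k (Q(k) = 1*k = k)
w(-966)/Q(-101) = 44/(-101) = 44*(-1/101) = -44/101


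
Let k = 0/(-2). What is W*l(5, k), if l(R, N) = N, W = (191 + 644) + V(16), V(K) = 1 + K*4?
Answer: 0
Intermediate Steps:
V(K) = 1 + 4*K
k = 0 (k = 0*(-½) = 0)
W = 900 (W = (191 + 644) + (1 + 4*16) = 835 + (1 + 64) = 835 + 65 = 900)
W*l(5, k) = 900*0 = 0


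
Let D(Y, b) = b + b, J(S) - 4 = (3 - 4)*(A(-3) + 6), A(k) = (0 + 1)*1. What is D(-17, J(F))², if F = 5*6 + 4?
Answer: 36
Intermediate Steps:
A(k) = 1 (A(k) = 1*1 = 1)
F = 34 (F = 30 + 4 = 34)
J(S) = -3 (J(S) = 4 + (3 - 4)*(1 + 6) = 4 - 1*7 = 4 - 7 = -3)
D(Y, b) = 2*b
D(-17, J(F))² = (2*(-3))² = (-6)² = 36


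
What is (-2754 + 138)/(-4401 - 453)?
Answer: 436/809 ≈ 0.53894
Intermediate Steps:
(-2754 + 138)/(-4401 - 453) = -2616/(-4854) = -2616*(-1/4854) = 436/809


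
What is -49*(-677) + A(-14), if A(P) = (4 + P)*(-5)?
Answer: 33223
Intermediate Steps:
A(P) = -20 - 5*P
-49*(-677) + A(-14) = -49*(-677) + (-20 - 5*(-14)) = 33173 + (-20 + 70) = 33173 + 50 = 33223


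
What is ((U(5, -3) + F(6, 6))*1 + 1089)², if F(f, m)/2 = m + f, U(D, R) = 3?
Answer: 1245456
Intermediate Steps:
F(f, m) = 2*f + 2*m (F(f, m) = 2*(m + f) = 2*(f + m) = 2*f + 2*m)
((U(5, -3) + F(6, 6))*1 + 1089)² = ((3 + (2*6 + 2*6))*1 + 1089)² = ((3 + (12 + 12))*1 + 1089)² = ((3 + 24)*1 + 1089)² = (27*1 + 1089)² = (27 + 1089)² = 1116² = 1245456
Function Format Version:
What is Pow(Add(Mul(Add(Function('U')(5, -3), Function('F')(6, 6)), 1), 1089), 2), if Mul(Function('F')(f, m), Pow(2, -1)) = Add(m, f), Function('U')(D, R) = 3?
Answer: 1245456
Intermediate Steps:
Function('F')(f, m) = Add(Mul(2, f), Mul(2, m)) (Function('F')(f, m) = Mul(2, Add(m, f)) = Mul(2, Add(f, m)) = Add(Mul(2, f), Mul(2, m)))
Pow(Add(Mul(Add(Function('U')(5, -3), Function('F')(6, 6)), 1), 1089), 2) = Pow(Add(Mul(Add(3, Add(Mul(2, 6), Mul(2, 6))), 1), 1089), 2) = Pow(Add(Mul(Add(3, Add(12, 12)), 1), 1089), 2) = Pow(Add(Mul(Add(3, 24), 1), 1089), 2) = Pow(Add(Mul(27, 1), 1089), 2) = Pow(Add(27, 1089), 2) = Pow(1116, 2) = 1245456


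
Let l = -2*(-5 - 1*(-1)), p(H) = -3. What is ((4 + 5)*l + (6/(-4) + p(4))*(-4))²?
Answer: 8100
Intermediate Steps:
l = 8 (l = -2*(-5 + 1) = -2*(-4) = 8)
((4 + 5)*l + (6/(-4) + p(4))*(-4))² = ((4 + 5)*8 + (6/(-4) - 3)*(-4))² = (9*8 + (6*(-¼) - 3)*(-4))² = (72 + (-3/2 - 3)*(-4))² = (72 - 9/2*(-4))² = (72 + 18)² = 90² = 8100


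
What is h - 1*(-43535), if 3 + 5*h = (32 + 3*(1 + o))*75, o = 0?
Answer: 220297/5 ≈ 44059.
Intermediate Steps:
h = 2622/5 (h = -3/5 + ((32 + 3*(1 + 0))*75)/5 = -3/5 + ((32 + 3*1)*75)/5 = -3/5 + ((32 + 3)*75)/5 = -3/5 + (35*75)/5 = -3/5 + (1/5)*2625 = -3/5 + 525 = 2622/5 ≈ 524.40)
h - 1*(-43535) = 2622/5 - 1*(-43535) = 2622/5 + 43535 = 220297/5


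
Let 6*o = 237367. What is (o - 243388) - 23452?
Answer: -1363673/6 ≈ -2.2728e+5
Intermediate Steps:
o = 237367/6 (o = (1/6)*237367 = 237367/6 ≈ 39561.)
(o - 243388) - 23452 = (237367/6 - 243388) - 23452 = -1222961/6 - 23452 = -1363673/6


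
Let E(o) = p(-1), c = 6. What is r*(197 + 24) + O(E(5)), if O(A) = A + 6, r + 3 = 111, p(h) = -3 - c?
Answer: 23865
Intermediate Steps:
p(h) = -9 (p(h) = -3 - 1*6 = -3 - 6 = -9)
r = 108 (r = -3 + 111 = 108)
E(o) = -9
O(A) = 6 + A
r*(197 + 24) + O(E(5)) = 108*(197 + 24) + (6 - 9) = 108*221 - 3 = 23868 - 3 = 23865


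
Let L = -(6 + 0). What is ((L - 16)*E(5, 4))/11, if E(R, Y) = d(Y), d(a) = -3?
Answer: 6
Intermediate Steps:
L = -6 (L = -1*6 = -6)
E(R, Y) = -3
((L - 16)*E(5, 4))/11 = ((-6 - 16)*(-3))/11 = -22*(-3)*(1/11) = 66*(1/11) = 6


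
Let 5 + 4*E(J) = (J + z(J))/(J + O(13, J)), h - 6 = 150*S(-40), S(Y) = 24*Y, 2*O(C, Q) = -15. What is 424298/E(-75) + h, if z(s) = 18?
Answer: -127472138/237 ≈ -5.3786e+5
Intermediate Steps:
O(C, Q) = -15/2 (O(C, Q) = (1/2)*(-15) = -15/2)
h = -143994 (h = 6 + 150*(24*(-40)) = 6 + 150*(-960) = 6 - 144000 = -143994)
E(J) = -5/4 + (18 + J)/(4*(-15/2 + J)) (E(J) = -5/4 + ((J + 18)/(J - 15/2))/4 = -5/4 + ((18 + J)/(-15/2 + J))/4 = -5/4 + (18 + J)/(4*(-15/2 + J)))
424298/E(-75) + h = 424298/(((111 - 8*(-75))/(4*(-15 + 2*(-75))))) - 143994 = 424298/(((111 + 600)/(4*(-15 - 150)))) - 143994 = 424298/(((1/4)*711/(-165))) - 143994 = 424298/(((1/4)*(-1/165)*711)) - 143994 = 424298/(-237/220) - 143994 = 424298*(-220/237) - 143994 = -93345560/237 - 143994 = -127472138/237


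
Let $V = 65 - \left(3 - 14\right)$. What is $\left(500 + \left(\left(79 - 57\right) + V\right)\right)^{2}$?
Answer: $357604$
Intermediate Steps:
$V = 76$ ($V = 65 - -11 = 65 + 11 = 76$)
$\left(500 + \left(\left(79 - 57\right) + V\right)\right)^{2} = \left(500 + \left(\left(79 - 57\right) + 76\right)\right)^{2} = \left(500 + \left(22 + 76\right)\right)^{2} = \left(500 + 98\right)^{2} = 598^{2} = 357604$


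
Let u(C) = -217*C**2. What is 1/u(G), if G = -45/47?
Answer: -2209/439425 ≈ -0.0050270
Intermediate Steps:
G = -45/47 (G = -45*1/47 = -45/47 ≈ -0.95745)
1/u(G) = 1/(-217*(-45/47)**2) = 1/(-217*2025/2209) = 1/(-439425/2209) = -2209/439425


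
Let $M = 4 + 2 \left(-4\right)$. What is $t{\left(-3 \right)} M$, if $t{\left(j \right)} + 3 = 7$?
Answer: $-16$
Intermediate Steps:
$M = -4$ ($M = 4 - 8 = -4$)
$t{\left(j \right)} = 4$ ($t{\left(j \right)} = -3 + 7 = 4$)
$t{\left(-3 \right)} M = 4 \left(-4\right) = -16$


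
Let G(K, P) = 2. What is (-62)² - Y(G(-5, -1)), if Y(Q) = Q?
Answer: 3842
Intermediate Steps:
(-62)² - Y(G(-5, -1)) = (-62)² - 1*2 = 3844 - 2 = 3842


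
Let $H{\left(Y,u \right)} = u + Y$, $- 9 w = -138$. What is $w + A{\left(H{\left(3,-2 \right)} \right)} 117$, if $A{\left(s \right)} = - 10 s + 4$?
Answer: $- \frac{2060}{3} \approx -686.67$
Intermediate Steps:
$w = \frac{46}{3}$ ($w = \left(- \frac{1}{9}\right) \left(-138\right) = \frac{46}{3} \approx 15.333$)
$H{\left(Y,u \right)} = Y + u$
$A{\left(s \right)} = 4 - 10 s$
$w + A{\left(H{\left(3,-2 \right)} \right)} 117 = \frac{46}{3} + \left(4 - 10 \left(3 - 2\right)\right) 117 = \frac{46}{3} + \left(4 - 10\right) 117 = \frac{46}{3} - 702 = - \frac{2060}{3}$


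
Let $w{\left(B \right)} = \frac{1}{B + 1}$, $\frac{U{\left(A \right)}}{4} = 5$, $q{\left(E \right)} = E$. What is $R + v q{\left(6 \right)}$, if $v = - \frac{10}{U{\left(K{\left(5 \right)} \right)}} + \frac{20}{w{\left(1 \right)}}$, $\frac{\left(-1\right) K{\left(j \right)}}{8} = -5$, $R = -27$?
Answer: $210$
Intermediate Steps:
$K{\left(j \right)} = 40$ ($K{\left(j \right)} = \left(-8\right) \left(-5\right) = 40$)
$U{\left(A \right)} = 20$ ($U{\left(A \right)} = 4 \cdot 5 = 20$)
$w{\left(B \right)} = \frac{1}{1 + B}$
$v = \frac{79}{2}$ ($v = - \frac{10}{20} + \frac{20}{\frac{1}{1 + 1}} = \left(-10\right) \frac{1}{20} + \frac{20}{\frac{1}{2}} = - \frac{1}{2} + 20 \frac{1}{\frac{1}{2}} = - \frac{1}{2} + 20 \cdot 2 = - \frac{1}{2} + 40 = \frac{79}{2} \approx 39.5$)
$R + v q{\left(6 \right)} = -27 + \frac{79}{2} \cdot 6 = -27 + 237 = 210$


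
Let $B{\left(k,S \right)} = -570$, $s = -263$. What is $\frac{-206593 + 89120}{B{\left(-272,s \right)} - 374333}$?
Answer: $\frac{117473}{374903} \approx 0.31334$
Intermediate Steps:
$\frac{-206593 + 89120}{B{\left(-272,s \right)} - 374333} = \frac{-206593 + 89120}{-570 - 374333} = - \frac{117473}{-374903} = \left(-117473\right) \left(- \frac{1}{374903}\right) = \frac{117473}{374903}$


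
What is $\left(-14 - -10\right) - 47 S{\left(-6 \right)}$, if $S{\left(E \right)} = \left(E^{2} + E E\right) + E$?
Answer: $-3106$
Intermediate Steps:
$S{\left(E \right)} = E + 2 E^{2}$ ($S{\left(E \right)} = \left(E^{2} + E^{2}\right) + E = 2 E^{2} + E = E + 2 E^{2}$)
$\left(-14 - -10\right) - 47 S{\left(-6 \right)} = \left(-14 - -10\right) - 47 \left(- 6 \left(1 + 2 \left(-6\right)\right)\right) = \left(-14 + 10\right) - 47 \left(- 6 \left(1 - 12\right)\right) = -4 - 47 \left(\left(-6\right) \left(-11\right)\right) = -4 - 3102 = -3106$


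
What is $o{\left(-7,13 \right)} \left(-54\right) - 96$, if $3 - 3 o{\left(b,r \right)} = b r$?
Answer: $-1788$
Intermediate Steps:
$o{\left(b,r \right)} = 1 - \frac{b r}{3}$
$o{\left(-7,13 \right)} \left(-54\right) - 96 = \left(1 - \left(- \frac{7}{3}\right) 13\right) \left(-54\right) - 96 = \left(1 + \frac{91}{3}\right) \left(-54\right) - 96 = \frac{94}{3} \left(-54\right) - 96 = -1692 - 96 = -1788$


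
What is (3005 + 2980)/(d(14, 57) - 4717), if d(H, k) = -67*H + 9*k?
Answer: -1995/1714 ≈ -1.1639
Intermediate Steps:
(3005 + 2980)/(d(14, 57) - 4717) = (3005 + 2980)/((-67*14 + 9*57) - 4717) = 5985/((-938 + 513) - 4717) = 5985/(-425 - 4717) = 5985/(-5142) = 5985*(-1/5142) = -1995/1714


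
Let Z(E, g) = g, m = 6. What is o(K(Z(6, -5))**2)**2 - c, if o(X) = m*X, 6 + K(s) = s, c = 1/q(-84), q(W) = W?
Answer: 44274385/84 ≈ 5.2708e+5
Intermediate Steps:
c = -1/84 (c = 1/(-84) = -1/84 ≈ -0.011905)
K(s) = -6 + s
o(X) = 6*X
o(K(Z(6, -5))**2)**2 - c = (6*(-6 - 5)**2)**2 - 1*(-1/84) = (6*(-11)**2)**2 + 1/84 = (6*121)**2 + 1/84 = 726**2 + 1/84 = 527076 + 1/84 = 44274385/84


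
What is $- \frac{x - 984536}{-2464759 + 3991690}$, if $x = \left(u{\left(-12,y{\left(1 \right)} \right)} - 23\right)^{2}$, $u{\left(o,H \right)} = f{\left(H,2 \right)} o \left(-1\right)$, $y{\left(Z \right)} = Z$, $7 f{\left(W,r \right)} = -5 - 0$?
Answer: $\frac{48193423}{74819619} \approx 0.64413$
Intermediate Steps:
$f{\left(W,r \right)} = - \frac{5}{7}$ ($f{\left(W,r \right)} = \frac{-5 - 0}{7} = \frac{-5 + 0}{7} = \frac{1}{7} \left(-5\right) = - \frac{5}{7}$)
$u{\left(o,H \right)} = \frac{5 o}{7}$ ($u{\left(o,H \right)} = - \frac{5 o \left(-1\right)}{7} = - \frac{5 \left(- o\right)}{7} = \frac{5 o}{7}$)
$x = \frac{48841}{49}$ ($x = \left(\frac{5}{7} \left(-12\right) - 23\right)^{2} = \left(- \frac{60}{7} - 23\right)^{2} = \left(- \frac{221}{7}\right)^{2} = \frac{48841}{49} \approx 996.75$)
$- \frac{x - 984536}{-2464759 + 3991690} = - \frac{\frac{48841}{49} - 984536}{-2464759 + 3991690} = - \frac{-48193423}{49 \cdot 1526931} = \left(-1\right) \left(- \frac{48193423}{74819619}\right) = \frac{48193423}{74819619}$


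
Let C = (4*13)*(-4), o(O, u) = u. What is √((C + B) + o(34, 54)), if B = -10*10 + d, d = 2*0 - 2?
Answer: 16*I ≈ 16.0*I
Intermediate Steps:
d = -2 (d = 0 - 2 = -2)
C = -208 (C = 52*(-4) = -208)
B = -102 (B = -10*10 - 2 = -100 - 2 = -102)
√((C + B) + o(34, 54)) = √((-208 - 102) + 54) = √(-310 + 54) = √(-256) = 16*I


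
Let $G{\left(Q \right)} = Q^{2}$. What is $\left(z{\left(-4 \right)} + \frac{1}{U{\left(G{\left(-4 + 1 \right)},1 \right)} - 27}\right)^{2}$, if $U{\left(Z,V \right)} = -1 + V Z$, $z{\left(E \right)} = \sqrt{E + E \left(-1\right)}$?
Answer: $\frac{1}{361} \approx 0.0027701$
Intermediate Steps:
$z{\left(E \right)} = 0$ ($z{\left(E \right)} = \sqrt{E - E} = \sqrt{0} = 0$)
$\left(z{\left(-4 \right)} + \frac{1}{U{\left(G{\left(-4 + 1 \right)},1 \right)} - 27}\right)^{2} = \left(0 + \frac{1}{\left(-1 + 1 \left(-4 + 1\right)^{2}\right) - 27}\right)^{2} = \left(0 + \frac{1}{\left(-1 + 1 \left(-3\right)^{2}\right) - 27}\right)^{2} = \left(0 + \frac{1}{\left(-1 + 1 \cdot 9\right) - 27}\right)^{2} = \left(0 + \frac{1}{\left(-1 + 9\right) - 27}\right)^{2} = \left(0 + \frac{1}{8 - 27}\right)^{2} = \left(0 + \frac{1}{-19}\right)^{2} = \left(0 - \frac{1}{19}\right)^{2} = \left(- \frac{1}{19}\right)^{2} = \frac{1}{361}$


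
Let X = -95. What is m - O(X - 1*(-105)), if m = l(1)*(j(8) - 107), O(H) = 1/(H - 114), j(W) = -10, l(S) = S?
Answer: -12167/104 ≈ -116.99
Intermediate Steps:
O(H) = 1/(-114 + H)
m = -117 (m = 1*(-10 - 107) = 1*(-117) = -117)
m - O(X - 1*(-105)) = -117 - 1/(-114 + (-95 - 1*(-105))) = -117 - 1/(-114 + (-95 + 105)) = -117 - 1/(-114 + 10) = -117 - 1/(-104) = -117 - 1*(-1/104) = -117 + 1/104 = -12167/104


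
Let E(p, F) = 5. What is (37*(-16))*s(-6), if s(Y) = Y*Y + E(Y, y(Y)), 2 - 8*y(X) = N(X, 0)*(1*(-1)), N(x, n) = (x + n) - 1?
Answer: -24272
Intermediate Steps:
N(x, n) = -1 + n + x (N(x, n) = (n + x) - 1 = -1 + n + x)
y(X) = 1/8 + X/8 (y(X) = 1/4 - (-1 + 0 + X)*1*(-1)/8 = 1/4 - (-1 + X)*(-1)/8 = 1/4 - (1 - X)/8 = 1/4 + (-1/8 + X/8) = 1/8 + X/8)
s(Y) = 5 + Y**2 (s(Y) = Y*Y + 5 = Y**2 + 5 = 5 + Y**2)
(37*(-16))*s(-6) = (37*(-16))*(5 + (-6)**2) = -592*(5 + 36) = -592*41 = -24272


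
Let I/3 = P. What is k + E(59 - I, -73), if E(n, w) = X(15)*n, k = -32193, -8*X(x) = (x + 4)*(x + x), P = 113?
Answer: -12243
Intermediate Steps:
I = 339 (I = 3*113 = 339)
X(x) = -x*(4 + x)/4 (X(x) = -(x + 4)*(x + x)/8 = -(4 + x)*2*x/8 = -x*(4 + x)/4)
E(n, w) = -285*n/4 (E(n, w) = (-1/4*15*(4 + 15))*n = (-1/4*15*19)*n = -285*n/4)
k + E(59 - I, -73) = -32193 - 285*(59 - 1*339)/4 = -32193 - 285*(59 - 339)/4 = -32193 - 285/4*(-280) = -32193 + 19950 = -12243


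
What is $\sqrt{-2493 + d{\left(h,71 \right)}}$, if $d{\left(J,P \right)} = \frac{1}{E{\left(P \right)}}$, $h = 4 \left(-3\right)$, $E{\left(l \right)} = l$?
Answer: $\frac{i \sqrt{12567142}}{71} \approx 49.93 i$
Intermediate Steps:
$h = -12$
$d{\left(J,P \right)} = \frac{1}{P}$
$\sqrt{-2493 + d{\left(h,71 \right)}} = \sqrt{-2493 + \frac{1}{71}} = \sqrt{- \frac{177002}{71}} = \frac{i \sqrt{12567142}}{71}$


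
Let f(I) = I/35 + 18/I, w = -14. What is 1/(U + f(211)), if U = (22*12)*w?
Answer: -7385/27249809 ≈ -0.00027101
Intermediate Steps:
U = -3696 (U = (22*12)*(-14) = 264*(-14) = -3696)
f(I) = 18/I + I/35 (f(I) = I*(1/35) + 18/I = I/35 + 18/I = 18/I + I/35)
1/(U + f(211)) = 1/(-3696 + (18/211 + (1/35)*211)) = 1/(-3696 + (18*(1/211) + 211/35)) = 1/(-3696 + (18/211 + 211/35)) = 1/(-3696 + 45151/7385) = 1/(-27249809/7385) = -7385/27249809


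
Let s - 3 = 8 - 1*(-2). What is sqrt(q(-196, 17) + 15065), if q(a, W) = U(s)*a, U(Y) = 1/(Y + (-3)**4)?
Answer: sqrt(33273979)/47 ≈ 122.73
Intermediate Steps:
s = 13 (s = 3 + (8 - 1*(-2)) = 3 + (8 + 2) = 3 + 10 = 13)
U(Y) = 1/(81 + Y) (U(Y) = 1/(Y + 81) = 1/(81 + Y))
q(a, W) = a/94 (q(a, W) = a/(81 + 13) = a/94)
sqrt(q(-196, 17) + 15065) = sqrt((1/94)*(-196) + 15065) = sqrt(-98/47 + 15065) = sqrt(707957/47) = sqrt(33273979)/47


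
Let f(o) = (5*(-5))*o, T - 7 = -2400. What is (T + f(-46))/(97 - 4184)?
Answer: 1243/4087 ≈ 0.30413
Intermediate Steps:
T = -2393 (T = 7 - 2400 = -2393)
f(o) = -25*o
(T + f(-46))/(97 - 4184) = (-2393 - 25*(-46))/(97 - 4184) = (-2393 + 1150)/(-4087) = -1243*(-1/4087) = 1243/4087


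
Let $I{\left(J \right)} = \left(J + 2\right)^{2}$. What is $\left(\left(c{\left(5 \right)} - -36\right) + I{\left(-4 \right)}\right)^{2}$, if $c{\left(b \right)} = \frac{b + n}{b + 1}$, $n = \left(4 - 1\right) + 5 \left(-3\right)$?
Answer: $\frac{54289}{36} \approx 1508.0$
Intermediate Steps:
$n = -12$ ($n = \left(4 - 1\right) - 15 = 3 - 15 = -12$)
$I{\left(J \right)} = \left(2 + J\right)^{2}$
$c{\left(b \right)} = \frac{-12 + b}{1 + b}$ ($c{\left(b \right)} = \frac{b - 12}{b + 1} = \frac{-12 + b}{1 + b}$)
$\left(\left(c{\left(5 \right)} - -36\right) + I{\left(-4 \right)}\right)^{2} = \left(\left(\frac{-12 + 5}{1 + 5} - -36\right) + \left(2 - 4\right)^{2}\right)^{2} = \left(\left(\frac{1}{6} \left(-7\right) + 36\right) + \left(-2\right)^{2}\right)^{2} = \left(\left(\frac{1}{6} \left(-7\right) + 36\right) + 4\right)^{2} = \left(\left(- \frac{7}{6} + 36\right) + 4\right)^{2} = \left(\frac{209}{6} + 4\right)^{2} = \left(\frac{233}{6}\right)^{2} = \frac{54289}{36}$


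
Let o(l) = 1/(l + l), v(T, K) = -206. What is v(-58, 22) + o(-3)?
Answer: -1237/6 ≈ -206.17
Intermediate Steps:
o(l) = 1/(2*l)
v(-58, 22) + o(-3) = -206 + (1/2)/(-3) = -206 + (1/2)*(-1/3) = -206 - 1/6 = -1237/6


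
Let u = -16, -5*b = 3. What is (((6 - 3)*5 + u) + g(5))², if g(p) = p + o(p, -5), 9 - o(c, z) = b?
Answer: 4624/25 ≈ 184.96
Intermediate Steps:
b = -⅗ (b = -⅕*3 = -⅗ ≈ -0.60000)
o(c, z) = 48/5 (o(c, z) = 9 - 1*(-⅗) = 9 + ⅗ = 48/5)
g(p) = 48/5 + p (g(p) = p + 48/5 = 48/5 + p)
(((6 - 3)*5 + u) + g(5))² = (((6 - 3)*5 - 16) + (48/5 + 5))² = ((3*5 - 16) + 73/5)² = ((15 - 16) + 73/5)² = (-1 + 73/5)² = (68/5)² = 4624/25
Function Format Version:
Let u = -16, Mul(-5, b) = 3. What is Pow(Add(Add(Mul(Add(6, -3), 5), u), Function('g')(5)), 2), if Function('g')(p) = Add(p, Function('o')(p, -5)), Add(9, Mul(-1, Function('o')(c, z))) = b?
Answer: Rational(4624, 25) ≈ 184.96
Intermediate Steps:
b = Rational(-3, 5) (b = Mul(Rational(-1, 5), 3) = Rational(-3, 5) ≈ -0.60000)
Function('o')(c, z) = Rational(48, 5) (Function('o')(c, z) = Add(9, Mul(-1, Rational(-3, 5))) = Add(9, Rational(3, 5)) = Rational(48, 5))
Function('g')(p) = Add(Rational(48, 5), p) (Function('g')(p) = Add(p, Rational(48, 5)) = Add(Rational(48, 5), p))
Pow(Add(Add(Mul(Add(6, -3), 5), u), Function('g')(5)), 2) = Pow(Add(Add(Mul(Add(6, -3), 5), -16), Add(Rational(48, 5), 5)), 2) = Pow(Add(Add(Mul(3, 5), -16), Rational(73, 5)), 2) = Pow(Add(Add(15, -16), Rational(73, 5)), 2) = Pow(Add(-1, Rational(73, 5)), 2) = Pow(Rational(68, 5), 2) = Rational(4624, 25)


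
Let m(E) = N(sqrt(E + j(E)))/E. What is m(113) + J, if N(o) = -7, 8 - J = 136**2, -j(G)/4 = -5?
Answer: -2089151/113 ≈ -18488.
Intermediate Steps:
j(G) = 20 (j(G) = -4*(-5) = 20)
J = -18488 (J = 8 - 1*136**2 = 8 - 1*18496 = 8 - 18496 = -18488)
m(E) = -7/E
m(113) + J = -7/113 - 18488 = -2089151/113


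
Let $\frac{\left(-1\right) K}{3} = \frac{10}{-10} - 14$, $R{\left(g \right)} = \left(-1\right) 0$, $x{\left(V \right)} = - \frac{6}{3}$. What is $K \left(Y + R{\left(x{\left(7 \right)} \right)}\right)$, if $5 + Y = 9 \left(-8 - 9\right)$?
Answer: $-7110$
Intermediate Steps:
$x{\left(V \right)} = -2$ ($x{\left(V \right)} = \left(-6\right) \frac{1}{3} = -2$)
$Y = -158$ ($Y = -5 + 9 \left(-8 - 9\right) = -5 + 9 \left(-17\right) = -5 - 153 = -158$)
$R{\left(g \right)} = 0$
$K = 45$ ($K = - 3 \left(\frac{10}{-10} - 14\right) = - 3 \left(10 \left(- \frac{1}{10}\right) - 14\right) = - 3 \left(-1 - 14\right) = \left(-3\right) \left(-15\right) = 45$)
$K \left(Y + R{\left(x{\left(7 \right)} \right)}\right) = 45 \left(-158 + 0\right) = 45 \left(-158\right) = -7110$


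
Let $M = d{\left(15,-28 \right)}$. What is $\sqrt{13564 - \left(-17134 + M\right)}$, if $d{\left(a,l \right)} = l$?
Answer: $3 \sqrt{3414} \approx 175.29$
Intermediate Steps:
$M = -28$
$\sqrt{13564 - \left(-17134 + M\right)} = \sqrt{13564 + \left(17134 - -28\right)} = \sqrt{13564 + \left(17134 + 28\right)} = \sqrt{13564 + 17162} = \sqrt{30726} = 3 \sqrt{3414}$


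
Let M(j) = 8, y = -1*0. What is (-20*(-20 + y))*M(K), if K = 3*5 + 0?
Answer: 3200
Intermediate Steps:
y = 0
K = 15 (K = 15 + 0 = 15)
(-20*(-20 + y))*M(K) = -20*(-20 + 0)*8 = -20*(-20)*8 = 400*8 = 3200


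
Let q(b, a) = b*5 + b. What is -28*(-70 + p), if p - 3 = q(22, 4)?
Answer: -1820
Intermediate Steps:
q(b, a) = 6*b (q(b, a) = 5*b + b = 6*b)
p = 135 (p = 3 + 6*22 = 3 + 132 = 135)
-28*(-70 + p) = -28*(-70 + 135) = -28*65 = -1820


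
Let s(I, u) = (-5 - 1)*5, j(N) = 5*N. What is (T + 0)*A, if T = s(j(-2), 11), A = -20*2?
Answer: 1200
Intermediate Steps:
A = -40
s(I, u) = -30 (s(I, u) = -6*5 = -30)
T = -30
(T + 0)*A = (-30 + 0)*(-40) = -30*(-40) = 1200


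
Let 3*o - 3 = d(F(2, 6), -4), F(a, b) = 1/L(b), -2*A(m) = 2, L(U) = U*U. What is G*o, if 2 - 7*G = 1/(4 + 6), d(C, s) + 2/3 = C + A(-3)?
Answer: 133/1080 ≈ 0.12315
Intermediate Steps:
L(U) = U²
A(m) = -1 (A(m) = -½*2 = -1)
F(a, b) = b⁻² (F(a, b) = 1/(b²) = b⁻²)
d(C, s) = -5/3 + C (d(C, s) = -⅔ + (C - 1) = -⅔ + (-1 + C) = -5/3 + C)
o = 49/108 (o = 1 + (-5/3 + 6⁻²)/3 = 1 + (-5/3 + 1/36)/3 = 1 + (⅓)*(-59/36) = 1 - 59/108 = 49/108 ≈ 0.45370)
G = 19/70 (G = 2/7 - 1/(7*(4 + 6)) = 2/7 - ⅐/10 = 2/7 - ⅐*⅒ = 2/7 - 1/70 = 19/70 ≈ 0.27143)
G*o = (19/70)*(49/108) = 133/1080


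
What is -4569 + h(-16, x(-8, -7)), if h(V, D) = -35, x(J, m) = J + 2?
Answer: -4604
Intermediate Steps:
x(J, m) = 2 + J
-4569 + h(-16, x(-8, -7)) = -4569 - 35 = -4604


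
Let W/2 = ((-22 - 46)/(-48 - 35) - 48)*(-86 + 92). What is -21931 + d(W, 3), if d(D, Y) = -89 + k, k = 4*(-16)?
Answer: -22084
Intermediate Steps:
k = -64
W = -46992/83 (W = 2*(((-22 - 46)/(-48 - 35) - 48)*(-86 + 92)) = 2*((-68/(-83) - 48)*6) = 2*((-68*(-1/83) - 48)*6) = 2*((68/83 - 48)*6) = 2*(-3916/83*6) = 2*(-23496/83) = -46992/83 ≈ -566.17)
d(D, Y) = -153 (d(D, Y) = -89 - 64 = -153)
-21931 + d(W, 3) = -21931 - 153 = -22084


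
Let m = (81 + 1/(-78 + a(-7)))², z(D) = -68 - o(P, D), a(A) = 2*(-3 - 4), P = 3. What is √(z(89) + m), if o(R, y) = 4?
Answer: √54907993/92 ≈ 80.543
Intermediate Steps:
a(A) = -14 (a(A) = 2*(-7) = -14)
z(D) = -72 (z(D) = -68 - 1*4 = -68 - 4 = -72)
m = 55517401/8464 (m = (81 + 1/(-78 - 14))² = (81 + 1/(-92))² = (81 - 1/92)² = (7451/92)² = 55517401/8464 ≈ 6559.2)
√(z(89) + m) = √(-72 + 55517401/8464) = √(54907993/8464) = √54907993/92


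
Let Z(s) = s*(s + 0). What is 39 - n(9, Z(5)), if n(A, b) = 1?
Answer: 38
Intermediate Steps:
Z(s) = s**2 (Z(s) = s*s = s**2)
39 - n(9, Z(5)) = 39 - 1*1 = 39 - 1 = 38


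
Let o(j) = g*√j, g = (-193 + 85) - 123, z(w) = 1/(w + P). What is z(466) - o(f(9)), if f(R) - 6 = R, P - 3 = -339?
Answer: 1/130 + 231*√15 ≈ 894.67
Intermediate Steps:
P = -336 (P = 3 - 339 = -336)
f(R) = 6 + R
z(w) = 1/(-336 + w) (z(w) = 1/(w - 336) = 1/(-336 + w))
g = -231 (g = -108 - 123 = -231)
o(j) = -231*√j
z(466) - o(f(9)) = 1/(-336 + 466) - (-231)*√(6 + 9) = 1/130 - (-231)*√15 = 1/130 + 231*√15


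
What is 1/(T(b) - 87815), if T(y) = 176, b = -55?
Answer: -1/87639 ≈ -1.1410e-5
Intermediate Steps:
1/(T(b) - 87815) = 1/(176 - 87815) = 1/(-87639) = -1/87639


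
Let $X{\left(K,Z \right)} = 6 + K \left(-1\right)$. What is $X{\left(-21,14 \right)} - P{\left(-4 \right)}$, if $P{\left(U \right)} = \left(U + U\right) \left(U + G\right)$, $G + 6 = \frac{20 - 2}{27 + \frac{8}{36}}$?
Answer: $- \frac{11689}{245} \approx -47.71$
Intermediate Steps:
$X{\left(K,Z \right)} = 6 - K$
$G = - \frac{1308}{245}$ ($G = -6 + \frac{20 - 2}{27 + \frac{8}{36}} = -6 + \frac{18}{27 + 8 \cdot \frac{1}{36}} = -6 + \frac{18}{27 + \frac{2}{9}} = -6 + \frac{18}{\frac{245}{9}} = -6 + 18 \cdot \frac{9}{245} = -6 + \frac{162}{245} = - \frac{1308}{245} \approx -5.3388$)
$P{\left(U \right)} = 2 U \left(- \frac{1308}{245} + U\right)$ ($P{\left(U \right)} = \left(U + U\right) \left(U - \frac{1308}{245}\right) = 2 U \left(- \frac{1308}{245} + U\right)$)
$X{\left(-21,14 \right)} - P{\left(-4 \right)} = \left(6 - -21\right) - \frac{2}{245} \left(-4\right) \left(-1308 + 245 \left(-4\right)\right) = \left(6 + 21\right) - \frac{2}{245} \left(-4\right) \left(-1308 - 980\right) = 27 - \frac{2}{245} \left(-4\right) \left(-2288\right) = 27 - \frac{18304}{245} = - \frac{11689}{245}$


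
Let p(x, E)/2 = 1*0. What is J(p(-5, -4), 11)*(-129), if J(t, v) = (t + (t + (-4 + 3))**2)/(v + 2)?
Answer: -129/13 ≈ -9.9231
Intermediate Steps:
p(x, E) = 0 (p(x, E) = 2*(1*0) = 2*0 = 0)
J(t, v) = (t + (-1 + t)**2)/(2 + v) (J(t, v) = (t + (t - 1)**2)/(2 + v) = (t + (-1 + t)**2)/(2 + v))
J(p(-5, -4), 11)*(-129) = ((0 + (-1 + 0)**2)/(2 + 11))*(-129) = ((0 + (-1)**2)/13)*(-129) = ((0 + 1)/13)*(-129) = ((1/13)*1)*(-129) = (1/13)*(-129) = -129/13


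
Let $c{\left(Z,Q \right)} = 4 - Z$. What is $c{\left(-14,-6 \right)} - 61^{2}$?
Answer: $-3703$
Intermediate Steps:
$c{\left(-14,-6 \right)} - 61^{2} = \left(4 - -14\right) - 61^{2} = \left(4 + 14\right) - 3721 = 18 - 3721 = -3703$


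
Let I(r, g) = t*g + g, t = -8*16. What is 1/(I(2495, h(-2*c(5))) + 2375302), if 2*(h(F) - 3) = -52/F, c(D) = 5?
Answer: 5/11872954 ≈ 4.2113e-7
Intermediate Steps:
t = -128
h(F) = 3 - 26/F (h(F) = 3 + (-52/F)/2 = 3 - 26/F)
I(r, g) = -127*g (I(r, g) = -128*g + g = -127*g)
1/(I(2495, h(-2*c(5))) + 2375302) = 1/(-127*(3 - 26/((-2*5))) + 2375302) = 1/(-127*(3 - 26/(-10)) + 2375302) = 1/(-127*(3 - 26*(-⅒)) + 2375302) = 1/(-127*(3 + 13/5) + 2375302) = 1/(-127*28/5 + 2375302) = 1/(-3556/5 + 2375302) = 1/(11872954/5) = 5/11872954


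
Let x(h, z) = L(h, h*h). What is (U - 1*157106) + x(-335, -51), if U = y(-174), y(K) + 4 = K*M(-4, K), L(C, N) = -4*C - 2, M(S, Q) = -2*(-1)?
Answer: -156120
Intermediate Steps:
M(S, Q) = 2
L(C, N) = -2 - 4*C
x(h, z) = -2 - 4*h
y(K) = -4 + 2*K (y(K) = -4 + K*2 = -4 + 2*K)
U = -352 (U = -4 + 2*(-174) = -4 - 348 = -352)
(U - 1*157106) + x(-335, -51) = (-352 - 1*157106) + (-2 - 4*(-335)) = (-352 - 157106) + (-2 + 1340) = -157458 + 1338 = -156120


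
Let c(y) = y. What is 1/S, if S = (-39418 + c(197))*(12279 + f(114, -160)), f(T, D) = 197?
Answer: -1/489321196 ≈ -2.0436e-9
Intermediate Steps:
S = -489321196 (S = (-39418 + 197)*(12279 + 197) = -39221*12476 = -489321196)
1/S = 1/(-489321196) = -1/489321196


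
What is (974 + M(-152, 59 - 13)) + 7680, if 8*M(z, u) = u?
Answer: 34639/4 ≈ 8659.8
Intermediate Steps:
M(z, u) = u/8
(974 + M(-152, 59 - 13)) + 7680 = (974 + (59 - 13)/8) + 7680 = (974 + (⅛)*46) + 7680 = (974 + 23/4) + 7680 = 3919/4 + 7680 = 34639/4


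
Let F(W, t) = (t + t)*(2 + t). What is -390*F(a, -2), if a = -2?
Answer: 0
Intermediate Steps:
F(W, t) = 2*t*(2 + t) (F(W, t) = (2*t)*(2 + t) = 2*t*(2 + t))
-390*F(a, -2) = -780*(-2)*(2 - 2) = -780*(-2)*0 = -390*0 = 0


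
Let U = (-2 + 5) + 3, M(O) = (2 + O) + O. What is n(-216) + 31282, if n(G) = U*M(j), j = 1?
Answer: 31306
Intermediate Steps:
M(O) = 2 + 2*O
U = 6 (U = 3 + 3 = 6)
n(G) = 24 (n(G) = 6*(2 + 2*1) = 6*(2 + 2) = 6*4 = 24)
n(-216) + 31282 = 24 + 31282 = 31306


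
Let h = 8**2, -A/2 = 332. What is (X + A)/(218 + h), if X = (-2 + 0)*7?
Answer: -113/47 ≈ -2.4043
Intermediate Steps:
A = -664 (A = -2*332 = -664)
h = 64
X = -14 (X = -2*7 = -14)
(X + A)/(218 + h) = (-14 - 664)/(218 + 64) = -678/282 = -678*1/282 = -113/47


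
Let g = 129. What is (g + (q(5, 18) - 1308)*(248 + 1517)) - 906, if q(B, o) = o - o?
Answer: -2309397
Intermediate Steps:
q(B, o) = 0
(g + (q(5, 18) - 1308)*(248 + 1517)) - 906 = (129 + (0 - 1308)*(248 + 1517)) - 906 = (129 - 1308*1765) - 906 = (129 - 2308620) - 906 = -2308491 - 906 = -2309397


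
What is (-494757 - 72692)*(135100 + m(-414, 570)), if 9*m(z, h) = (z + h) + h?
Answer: -230124402358/3 ≈ -7.6708e+10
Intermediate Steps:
m(z, h) = z/9 + 2*h/9 (m(z, h) = ((z + h) + h)/9 = ((h + z) + h)/9 = (z + 2*h)/9 = z/9 + 2*h/9)
(-494757 - 72692)*(135100 + m(-414, 570)) = (-494757 - 72692)*(135100 + ((1/9)*(-414) + (2/9)*570)) = -567449*(135100 + (-46 + 380/3)) = -567449*(135100 + 242/3) = -567449*405542/3 = -230124402358/3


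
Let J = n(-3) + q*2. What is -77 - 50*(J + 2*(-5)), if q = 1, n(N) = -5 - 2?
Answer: 673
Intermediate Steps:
n(N) = -7
J = -5 (J = -7 + 1*2 = -7 + 2 = -5)
-77 - 50*(J + 2*(-5)) = -77 - 50*(-5 + 2*(-5)) = -77 - 50*(-5 - 10) = -77 - 50*(-15) = -77 + 750 = 673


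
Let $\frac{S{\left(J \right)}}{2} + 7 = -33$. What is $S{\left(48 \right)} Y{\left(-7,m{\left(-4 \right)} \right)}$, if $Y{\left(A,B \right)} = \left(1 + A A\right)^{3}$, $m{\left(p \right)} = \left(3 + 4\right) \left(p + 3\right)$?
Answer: $-10000000$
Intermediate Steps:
$S{\left(J \right)} = -80$ ($S{\left(J \right)} = -14 + 2 \left(-33\right) = -14 - 66 = -80$)
$m{\left(p \right)} = 21 + 7 p$ ($m{\left(p \right)} = 7 \left(3 + p\right) = 21 + 7 p$)
$Y{\left(A,B \right)} = \left(1 + A^{2}\right)^{3}$
$S{\left(48 \right)} Y{\left(-7,m{\left(-4 \right)} \right)} = - 80 \left(1 + \left(-7\right)^{2}\right)^{3} = - 80 \left(1 + 49\right)^{3} = - 80 \cdot 50^{3} = \left(-80\right) 125000 = -10000000$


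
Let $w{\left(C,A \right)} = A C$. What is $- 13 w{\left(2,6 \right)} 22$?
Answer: $-3432$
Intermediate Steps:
$- 13 w{\left(2,6 \right)} 22 = - 13 \cdot 6 \cdot 2 \cdot 22 = \left(-13\right) 12 \cdot 22 = \left(-156\right) 22 = -3432$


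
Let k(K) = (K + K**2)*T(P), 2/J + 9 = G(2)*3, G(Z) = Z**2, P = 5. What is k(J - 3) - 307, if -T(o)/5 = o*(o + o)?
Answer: -9763/9 ≈ -1084.8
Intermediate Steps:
T(o) = -10*o**2 (T(o) = -5*o*(o + o) = -5*o*2*o = -10*o**2)
J = 2/3 (J = 2/(-9 + 2**2*3) = 2/(-9 + 4*3) = 2/(-9 + 12) = 2/3 ≈ 0.66667)
k(K) = -250*K - 250*K**2 (k(K) = (K + K**2)*(-10*5**2) = (K + K**2)*(-10*25) = (K + K**2)*(-250) = -250*K - 250*K**2)
k(J - 3) - 307 = -250*(2/3 - 3)*(1 + (2/3 - 3)) - 307 = -250*(-7/3)*(1 - 7/3) - 307 = -250*(-7/3)*(-4/3) - 307 = -7000/9 - 307 = -9763/9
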